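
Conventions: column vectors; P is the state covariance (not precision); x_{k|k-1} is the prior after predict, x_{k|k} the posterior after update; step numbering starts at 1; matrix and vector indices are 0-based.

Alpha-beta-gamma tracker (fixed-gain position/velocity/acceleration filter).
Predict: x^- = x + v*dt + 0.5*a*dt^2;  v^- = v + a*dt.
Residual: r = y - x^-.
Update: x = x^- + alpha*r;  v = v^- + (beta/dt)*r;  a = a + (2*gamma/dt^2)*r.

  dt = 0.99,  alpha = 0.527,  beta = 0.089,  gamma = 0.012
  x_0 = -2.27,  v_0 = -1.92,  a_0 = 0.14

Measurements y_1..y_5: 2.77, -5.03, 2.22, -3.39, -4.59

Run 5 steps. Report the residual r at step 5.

resid = -2.2625

step 1: x_pred=-4.1022  r=6.8722  x^+=-0.4805  v^+=-1.1636  a^+=0.3083
step 2: x_pred=-1.4814  r=-3.5486  x^+=-3.3515  v^+=-1.1774  a^+=0.2214
step 3: x_pred=-4.4087  r=6.6287  x^+=-0.9154  v^+=-0.3623  a^+=0.3837
step 4: x_pred=-1.0860  r=-2.3040  x^+=-2.3002  v^+=-0.1896  a^+=0.3273
step 5: x_pred=-2.3275  r=-2.2625  x^+=-3.5198  v^+=-0.0690  a^+=0.2719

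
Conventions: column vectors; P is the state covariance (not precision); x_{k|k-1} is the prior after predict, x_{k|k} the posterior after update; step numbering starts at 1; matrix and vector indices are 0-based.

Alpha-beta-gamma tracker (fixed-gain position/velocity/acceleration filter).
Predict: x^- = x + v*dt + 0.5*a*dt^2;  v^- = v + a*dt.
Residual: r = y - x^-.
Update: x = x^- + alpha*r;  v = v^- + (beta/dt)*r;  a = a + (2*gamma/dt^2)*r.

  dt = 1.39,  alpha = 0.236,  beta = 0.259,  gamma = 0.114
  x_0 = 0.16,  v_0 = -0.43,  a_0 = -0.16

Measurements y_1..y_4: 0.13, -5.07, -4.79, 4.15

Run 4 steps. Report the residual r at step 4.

step 1: x_pred=-0.5923  r=0.7223  x^+=-0.4218  v^+=-0.5178  a^+=-0.0748
step 2: x_pred=-1.2138  r=-3.8562  x^+=-2.1239  v^+=-1.3403  a^+=-0.5298
step 3: x_pred=-4.4987  r=-0.2913  x^+=-4.5674  v^+=-2.1310  a^+=-0.5642
step 4: x_pred=-8.0746  r=12.2246  x^+=-5.1896  v^+=-0.6374  a^+=0.8784

resid = 12.2246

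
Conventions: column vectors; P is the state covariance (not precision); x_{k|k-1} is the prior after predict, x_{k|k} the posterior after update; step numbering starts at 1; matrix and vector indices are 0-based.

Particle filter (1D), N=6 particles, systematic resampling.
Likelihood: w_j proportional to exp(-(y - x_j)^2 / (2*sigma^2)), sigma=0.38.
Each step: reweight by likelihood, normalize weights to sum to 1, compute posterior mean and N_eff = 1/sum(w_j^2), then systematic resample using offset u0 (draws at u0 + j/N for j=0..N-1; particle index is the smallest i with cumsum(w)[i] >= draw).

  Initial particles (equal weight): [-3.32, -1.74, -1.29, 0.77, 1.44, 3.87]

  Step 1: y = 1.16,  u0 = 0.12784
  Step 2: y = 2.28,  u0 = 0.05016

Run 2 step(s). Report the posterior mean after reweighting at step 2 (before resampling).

post_mean = 1.4386

step 1: w=[0.0000, 0.0000, 0.0000, 0.4365, 0.5635, 0.0000]  mean=1.1475  Neff=1.9683  idx=[3, 3, 4, 4, 4, 4]
step 2: w=[0.0011, 0.0011, 0.2495, 0.2495, 0.2495, 0.2495]  mean=1.4386  Neff=4.0171  idx=[2, 2, 3, 4, 4, 5]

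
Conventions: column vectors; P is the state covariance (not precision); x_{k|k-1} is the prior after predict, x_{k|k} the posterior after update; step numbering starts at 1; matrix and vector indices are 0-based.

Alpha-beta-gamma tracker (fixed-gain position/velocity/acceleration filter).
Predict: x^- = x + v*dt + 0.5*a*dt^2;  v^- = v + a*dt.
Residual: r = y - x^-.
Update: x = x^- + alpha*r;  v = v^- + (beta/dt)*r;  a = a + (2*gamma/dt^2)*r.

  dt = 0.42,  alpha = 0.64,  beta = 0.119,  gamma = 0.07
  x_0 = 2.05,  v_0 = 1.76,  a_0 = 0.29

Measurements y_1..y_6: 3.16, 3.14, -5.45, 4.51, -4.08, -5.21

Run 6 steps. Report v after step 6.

v_post = -6.6805

step 1: x_pred=2.8148  r=0.3452  x^+=3.0357  v^+=1.9796  a^+=0.5640
step 2: x_pred=3.9169  r=-0.7769  x^+=3.4197  v^+=1.9964  a^+=-0.0526
step 3: x_pred=4.2535  r=-9.7035  x^+=-1.9567  v^+=-0.7751  a^+=-7.7538
step 4: x_pred=-2.9661  r=7.4761  x^+=1.8186  v^+=-1.9134  a^+=-1.8204
step 5: x_pred=0.8544  r=-4.9344  x^+=-2.3036  v^+=-4.0760  a^+=-5.7365
step 6: x_pred=-4.5215  r=-0.6885  x^+=-4.9621  v^+=-6.6805  a^+=-6.2830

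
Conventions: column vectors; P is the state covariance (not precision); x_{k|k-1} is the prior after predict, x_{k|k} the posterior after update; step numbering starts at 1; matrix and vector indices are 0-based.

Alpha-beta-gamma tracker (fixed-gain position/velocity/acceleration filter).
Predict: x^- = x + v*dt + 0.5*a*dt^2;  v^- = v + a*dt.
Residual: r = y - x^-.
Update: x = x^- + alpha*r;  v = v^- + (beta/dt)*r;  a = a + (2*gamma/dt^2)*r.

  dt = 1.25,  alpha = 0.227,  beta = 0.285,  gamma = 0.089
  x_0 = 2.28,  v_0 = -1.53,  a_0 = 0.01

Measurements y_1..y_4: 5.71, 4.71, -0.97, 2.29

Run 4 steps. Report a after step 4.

a_post = 0.0270

step 1: x_pred=0.3753  r=5.3347  x^+=1.5863  v^+=-0.3012  a^+=0.6177
step 2: x_pred=1.6924  r=3.0176  x^+=2.3774  v^+=1.1590  a^+=0.9615
step 3: x_pred=4.5773  r=-5.5473  x^+=3.3181  v^+=1.0961  a^+=0.3295
step 4: x_pred=4.9456  r=-2.6556  x^+=4.3428  v^+=0.9025  a^+=0.0270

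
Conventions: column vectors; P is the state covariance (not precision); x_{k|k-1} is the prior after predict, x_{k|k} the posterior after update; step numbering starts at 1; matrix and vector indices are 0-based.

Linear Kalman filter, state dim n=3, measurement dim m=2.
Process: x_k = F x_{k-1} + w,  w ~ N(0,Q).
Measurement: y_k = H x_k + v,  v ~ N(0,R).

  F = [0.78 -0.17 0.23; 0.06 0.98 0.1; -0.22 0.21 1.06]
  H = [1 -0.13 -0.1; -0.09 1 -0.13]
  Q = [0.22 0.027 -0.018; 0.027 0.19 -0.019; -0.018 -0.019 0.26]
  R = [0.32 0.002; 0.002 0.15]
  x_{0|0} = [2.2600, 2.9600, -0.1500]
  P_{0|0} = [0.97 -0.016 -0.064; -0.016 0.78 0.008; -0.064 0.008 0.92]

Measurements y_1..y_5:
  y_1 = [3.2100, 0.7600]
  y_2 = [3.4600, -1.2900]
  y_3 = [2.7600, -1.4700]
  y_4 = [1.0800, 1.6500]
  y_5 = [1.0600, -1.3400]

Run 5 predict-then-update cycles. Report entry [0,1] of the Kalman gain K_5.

K[0,1] = 0.1793

step 1: x^-=[1.2251, 3.0214, -0.0346]  P^-=[0.8620 -0.0527 -0.0420; -0.0527 0.9507 0.2353; -0.0420 0.2353 1.4099]  S=[1.2404 -0.2486; -0.2486 1.0789]  K=[0.7136 0.0488; 0.0113 0.8599; -0.1696 0.0126]  nu=[2.3742, -2.1556]  x^+=[2.8143, 1.1946, -0.4645]  P^+=[0.2451 0.0448 0.1077; 0.0448 0.1577 0.1897; 0.1077 0.1897 1.3730]
step 2: x^-=[1.8852, 1.2931, -0.8607]  P^-=[0.4582 0.1270 0.3367; 0.1270 0.3998 0.3522; 0.3367 0.3522 1.8516]  S=[0.7123 -0.0087; -0.0087 0.4783]  K=[0.5740 0.0982; 0.0646 0.7175; 0.1505 0.1726]  nu=[1.6568, -2.5253]  x^+=[2.5883, -0.4118, -1.0471]  P^+=[0.2199 0.0705 0.2680; 0.0705 0.1514 0.2871; 0.2680 0.2871 1.8217]
step 3: x^-=[1.8481, -0.3530, -1.7658]  P^-=[0.5095 0.1916 0.5673; 0.1916 0.4222 0.5035; 0.5673 0.5035 2.3205]  S=[0.7097 0.0148; 0.0148 0.4635]  K=[0.6001 0.1362; 0.1065 0.7292; 0.3737 0.3134]  nu=[0.6895, -1.1802]  x^+=[2.1011, -1.1402, -1.8781]  P^+=[0.2429 0.0935 0.3849; 0.0935 0.1654 0.3648; 0.3849 0.3648 2.1724]
step 4: x^-=[1.4007, -1.1792, -2.6925]  P^-=[0.5723 0.2427 0.7335; 0.2427 0.4586 0.6258; 0.7335 0.6258 2.6943]  S=[0.7334 0.0307; 0.0307 0.4696]  K=[0.6304 0.1629; 0.1330 0.7482; 0.5045 0.4132]  nu=[-0.7432, 2.6052]  x^+=[1.3565, 0.6713, -1.9909]  P^+=[0.2620 0.1088 0.4581; 0.1088 0.1767 0.4181; 0.4581 0.4181 2.4146]
step 5: x^-=[0.4860, 0.5402, -2.2678]  P^-=[0.6151 0.2766 0.8417; 0.2766 0.4850 0.7099; 0.8417 0.7099 2.9559]  S=[0.7510 0.0411; 0.0411 0.4752]  K=[0.6492 0.1793; 0.1483 0.7611; 0.5783 0.4759]  nu=[0.4174, -2.1313]  x^+=[0.3749, -1.0200, -3.0406]  P^+=[0.2737 0.1181 0.5023; 0.1181 0.1839 0.4524; 0.5023 0.4524 2.5746]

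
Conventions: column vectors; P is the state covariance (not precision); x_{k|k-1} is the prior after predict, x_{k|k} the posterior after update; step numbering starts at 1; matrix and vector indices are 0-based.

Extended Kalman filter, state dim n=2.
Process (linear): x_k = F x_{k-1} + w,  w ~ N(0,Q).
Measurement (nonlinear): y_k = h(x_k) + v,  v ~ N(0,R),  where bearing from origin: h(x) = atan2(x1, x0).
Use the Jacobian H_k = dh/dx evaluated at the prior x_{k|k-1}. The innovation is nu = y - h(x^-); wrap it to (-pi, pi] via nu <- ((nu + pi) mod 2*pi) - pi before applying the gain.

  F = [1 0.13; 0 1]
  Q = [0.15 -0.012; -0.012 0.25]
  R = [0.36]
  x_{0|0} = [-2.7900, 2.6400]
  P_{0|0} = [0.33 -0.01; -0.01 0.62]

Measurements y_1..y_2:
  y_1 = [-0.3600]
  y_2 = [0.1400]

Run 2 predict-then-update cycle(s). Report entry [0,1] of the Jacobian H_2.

step 1: x^-=[-2.4468, 2.6400]  P^-=[0.4879 0.0586; 0.0586 0.8700]  H_jac=[-0.2038 -0.1888]  S=[0.4158]  K=[-0.2657; -0.4239]  nu=[-2.6782]  x^+=[-1.7352, 3.7752]  P^+=[0.4585 0.0118; 0.0118 0.7953]
step 2: x^-=[-1.2444, 3.7752]  P^-=[0.6250 0.1032; 0.1032 1.0453]  H_jac=[-0.2389 -0.0788]  S=[0.4060]  K=[-0.3878; -0.2635]  nu=[-1.7492]  x^+=[-0.5661, 4.2360]  P^+=[0.5640 0.0617; 0.0617 1.0171]

H_jac[0,1] = -0.0788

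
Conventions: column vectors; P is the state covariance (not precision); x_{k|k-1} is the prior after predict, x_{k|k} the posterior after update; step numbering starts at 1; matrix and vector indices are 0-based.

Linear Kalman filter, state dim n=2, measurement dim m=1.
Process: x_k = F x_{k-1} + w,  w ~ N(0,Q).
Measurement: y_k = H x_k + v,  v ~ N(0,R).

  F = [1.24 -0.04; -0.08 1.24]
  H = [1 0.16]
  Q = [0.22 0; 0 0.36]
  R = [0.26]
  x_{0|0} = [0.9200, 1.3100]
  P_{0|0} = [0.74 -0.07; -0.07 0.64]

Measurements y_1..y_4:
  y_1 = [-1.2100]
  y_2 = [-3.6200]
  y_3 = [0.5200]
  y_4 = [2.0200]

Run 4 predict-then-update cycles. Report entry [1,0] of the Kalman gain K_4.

K[1,0] = -0.2789

step 1: x^-=[1.0884, 1.5508]  P^-=[1.3658 -0.2130; -0.2130 1.3627]  S=[1.5925]  K=[0.8362; 0.0032]  nu=[-2.5465]  x^+=[-1.0411, 1.5428]  P^+=[0.2522 -0.2172; -0.2172 1.3627]
step 2: x^-=[-1.3527, 1.9963]  P^-=[0.6315 -0.4273; -0.4273 2.5000]  S=[0.8187]  K=[0.6878; -0.0333]  nu=[-2.5868]  x^+=[-3.1318, 2.0825]  P^+=[0.2442 -0.4085; -0.4085 2.4990]
step 3: x^-=[-3.9667, 2.8329]  P^-=[0.6400 -0.7776; -0.7776 4.2851]  S=[0.7608]  K=[0.6776; -0.1209]  nu=[4.0334]  x^+=[-1.2336, 2.3452]  P^+=[0.2906 -0.7153; -0.7153 4.2740]
step 4: x^-=[-1.6234, 3.0068]  P^-=[0.7447 -1.3429; -1.3429 7.0755]  S=[0.7561]  K=[0.7007; -0.2789]  nu=[3.1623]  x^+=[0.5925, 2.1249]  P^+=[0.3734 -1.1952; -1.1952 7.0167]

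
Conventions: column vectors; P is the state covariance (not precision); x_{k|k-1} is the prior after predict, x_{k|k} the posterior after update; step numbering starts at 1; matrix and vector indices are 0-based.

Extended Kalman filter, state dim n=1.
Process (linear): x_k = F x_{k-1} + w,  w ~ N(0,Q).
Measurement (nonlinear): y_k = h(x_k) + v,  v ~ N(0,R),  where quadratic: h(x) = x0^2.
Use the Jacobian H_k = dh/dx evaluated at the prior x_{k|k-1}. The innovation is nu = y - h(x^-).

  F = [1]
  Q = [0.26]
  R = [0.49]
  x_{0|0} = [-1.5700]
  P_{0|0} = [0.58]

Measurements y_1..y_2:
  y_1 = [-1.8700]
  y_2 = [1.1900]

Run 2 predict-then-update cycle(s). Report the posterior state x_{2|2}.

x_post = [-0.5838]

step 1: x^-=[-1.5700]  P^-=[0.8400]  H_jac=[-3.1400]  S=[8.7721]  K=[-0.3007]  nu=[-4.3349]  x^+=[-0.2666]  P^+=[0.0469]
step 2: x^-=[-0.2666]  P^-=[0.3069]  H_jac=[-0.5331]  S=[0.5772]  K=[-0.2835]  nu=[1.1189]  x^+=[-0.5838]  P^+=[0.2605]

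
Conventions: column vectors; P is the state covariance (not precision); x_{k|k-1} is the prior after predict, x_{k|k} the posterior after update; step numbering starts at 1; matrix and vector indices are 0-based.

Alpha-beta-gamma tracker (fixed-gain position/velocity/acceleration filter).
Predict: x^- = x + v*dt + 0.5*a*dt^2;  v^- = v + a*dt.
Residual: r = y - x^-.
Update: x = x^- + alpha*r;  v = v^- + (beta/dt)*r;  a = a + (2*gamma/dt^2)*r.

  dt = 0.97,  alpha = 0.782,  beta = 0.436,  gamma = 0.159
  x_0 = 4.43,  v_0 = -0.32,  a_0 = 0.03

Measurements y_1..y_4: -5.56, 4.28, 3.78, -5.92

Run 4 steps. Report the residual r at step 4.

resid = -11.4031

step 1: x_pred=4.1337  r=-9.6937  x^+=-3.4468  v^+=-4.6481  a^+=-3.2462
step 2: x_pred=-9.4826  r=13.7626  x^+=1.2798  v^+=-1.6108  a^+=1.4052
step 3: x_pred=0.3783  r=3.4017  x^+=3.0384  v^+=1.2812  a^+=2.5549
step 4: x_pred=5.4831  r=-11.4031  x^+=-3.4341  v^+=-1.3661  a^+=-1.2991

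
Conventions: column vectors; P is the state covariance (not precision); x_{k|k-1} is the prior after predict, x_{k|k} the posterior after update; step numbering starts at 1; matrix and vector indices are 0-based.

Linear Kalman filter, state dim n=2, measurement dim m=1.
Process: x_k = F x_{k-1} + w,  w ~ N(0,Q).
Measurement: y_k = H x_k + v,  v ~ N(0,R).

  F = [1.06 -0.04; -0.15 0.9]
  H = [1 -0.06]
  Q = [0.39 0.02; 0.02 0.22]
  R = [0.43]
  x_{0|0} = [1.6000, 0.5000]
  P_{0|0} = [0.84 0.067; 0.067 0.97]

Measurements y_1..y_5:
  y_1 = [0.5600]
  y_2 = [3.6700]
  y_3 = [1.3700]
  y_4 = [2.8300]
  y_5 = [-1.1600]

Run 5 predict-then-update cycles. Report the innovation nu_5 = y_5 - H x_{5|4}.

step 1: x^-=[1.6760, 0.2100]  P^-=[1.3297 -0.0842; -0.0842 1.0065]  S=[1.7734]  K=[0.7526; -0.0815]  nu=[-1.1034]  x^+=[0.8455, 0.2999]  P^+=[0.3251 0.0246; 0.0246 0.9947]
step 2: x^-=[0.8843, 0.1431]  P^-=[0.7548 -0.0439; -0.0439 1.0264]  S=[1.1938]  K=[0.6345; -0.0883]  nu=[2.7943]  x^+=[2.6572, -0.1037]  P^+=[0.2742 0.0230; 0.0230 1.0171]
step 3: x^-=[2.8208, -0.4919]  P^-=[0.6978 -0.0381; -0.0381 1.0438]  S=[1.1361]  K=[0.6162; -0.0887]  nu=[-1.4803]  x^+=[1.9086, -0.3607]  P^+=[0.2664 0.0240; 0.0240 1.0349]
step 4: x^-=[2.0376, -0.6109]  P^-=[0.6890 -0.0366; -0.0366 1.0578]  S=[1.1272]  K=[0.6132; -0.0888]  nu=[0.7558]  x^+=[2.5010, -0.6780]  P^+=[0.2652 0.0248; 0.0248 1.0489]
step 5: x^-=[2.6782, -0.9853]  P^-=[0.6875 -0.0362; -0.0362 1.0689]  S=[1.1257]  K=[0.6127; -0.0891]  nu=[-3.8973]  x^+=[0.2904, -0.6382]  P^+=[0.2650 0.0253; 0.0253 1.0599]

innov = [-3.8973]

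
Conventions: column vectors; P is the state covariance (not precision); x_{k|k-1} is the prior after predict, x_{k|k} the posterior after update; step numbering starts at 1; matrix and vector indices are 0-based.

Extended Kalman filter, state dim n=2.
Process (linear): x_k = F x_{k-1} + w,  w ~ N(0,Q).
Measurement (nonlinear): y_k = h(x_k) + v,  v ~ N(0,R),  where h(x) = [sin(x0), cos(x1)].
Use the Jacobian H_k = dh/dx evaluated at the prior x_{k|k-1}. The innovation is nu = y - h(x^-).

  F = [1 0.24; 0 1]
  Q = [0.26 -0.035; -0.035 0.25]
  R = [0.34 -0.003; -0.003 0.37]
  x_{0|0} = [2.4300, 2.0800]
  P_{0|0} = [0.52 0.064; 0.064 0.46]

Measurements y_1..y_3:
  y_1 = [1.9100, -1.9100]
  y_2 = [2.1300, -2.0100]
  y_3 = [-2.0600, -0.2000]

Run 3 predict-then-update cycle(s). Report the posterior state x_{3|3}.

x_post = [4.0925, 3.4640]

step 1: x^-=[2.9292, 2.0800]  P^-=[0.8372 0.1394; 0.1394 0.7100]  H_jac=[-0.9775 0.0000; 0.0000 -0.8731]  S=[1.1400 0.1160; 0.1160 0.9113]  K=[-0.7135 -0.0428; -0.0510 -0.6738]  nu=[1.6992, -1.4225]  x^+=[1.7776, 2.9519]  P^+=[0.2480 0.0157; 0.0157 0.2854]
step 2: x^-=[2.4860, 2.9519]  P^-=[0.5320 0.0491; 0.0491 0.5354]  H_jac=[-0.7927 0.0000; 0.0000 -0.1886]  S=[0.6743 0.0043; 0.0043 0.3890]  K=[-0.6253 -0.0168; -0.0561 -0.2589]  nu=[1.5204, -1.0279]  x^+=[1.5526, 3.1327]  P^+=[0.2681 0.0231; 0.0231 0.5070]
step 3: x^-=[2.3045, 3.1327]  P^-=[0.5684 0.1098; 0.1098 0.7570]  H_jac=[-0.6696 0.0000; 0.0000 -0.0089]  S=[0.5949 -0.0023; -0.0023 0.3701]  K=[-0.6399 -0.0067; -0.1236 -0.0190]  nu=[-2.8027, 0.8000]  x^+=[4.0925, 3.4640]  P^+=[0.3249 0.0627; 0.0627 0.7478]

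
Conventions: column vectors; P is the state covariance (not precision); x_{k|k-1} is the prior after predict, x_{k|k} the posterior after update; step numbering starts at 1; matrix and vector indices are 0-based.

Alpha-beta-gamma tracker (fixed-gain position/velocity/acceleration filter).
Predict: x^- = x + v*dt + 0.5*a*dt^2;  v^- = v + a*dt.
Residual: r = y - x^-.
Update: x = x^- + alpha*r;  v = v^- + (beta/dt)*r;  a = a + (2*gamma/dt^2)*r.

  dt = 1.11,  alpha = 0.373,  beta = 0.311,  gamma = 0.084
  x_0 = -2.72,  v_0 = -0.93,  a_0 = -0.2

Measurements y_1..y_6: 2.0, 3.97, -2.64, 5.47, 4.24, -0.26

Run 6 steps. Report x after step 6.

step 1: x_pred=-3.8755  r=5.8755  x^+=-1.6839  v^+=0.4942  a^+=0.6011
step 2: x_pred=-0.7650  r=4.7350  x^+=1.0011  v^+=2.4881  a^+=1.2468
step 3: x_pred=4.5310  r=-7.1710  x^+=1.8562  v^+=1.8629  a^+=0.2690
step 4: x_pred=4.0897  r=1.3803  x^+=4.6046  v^+=2.5482  a^+=0.4572
step 5: x_pred=7.7147  r=-3.4747  x^+=6.4186  v^+=2.0821  a^+=-0.0166
step 6: x_pred=8.7196  r=-8.9796  x^+=5.3702  v^+=-0.4522  a^+=-1.2410

x_post = 5.3702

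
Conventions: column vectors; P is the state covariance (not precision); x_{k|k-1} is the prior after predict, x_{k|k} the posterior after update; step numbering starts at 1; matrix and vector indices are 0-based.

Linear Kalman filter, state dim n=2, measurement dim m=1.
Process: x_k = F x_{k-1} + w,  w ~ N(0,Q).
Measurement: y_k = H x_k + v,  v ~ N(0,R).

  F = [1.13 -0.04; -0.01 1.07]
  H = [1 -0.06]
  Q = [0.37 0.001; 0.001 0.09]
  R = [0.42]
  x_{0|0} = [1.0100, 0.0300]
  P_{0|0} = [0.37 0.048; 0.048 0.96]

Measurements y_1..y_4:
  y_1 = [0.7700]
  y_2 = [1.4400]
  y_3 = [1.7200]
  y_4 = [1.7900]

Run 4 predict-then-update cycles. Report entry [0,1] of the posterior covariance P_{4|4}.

step 1: x^-=[1.1401, 0.0220]  P^-=[0.8396 0.0138; 0.0138 1.1881]  S=[1.2623]  K=[0.6645; -0.0456]  nu=[-0.3688]  x^+=[0.8950, 0.0388]  P^+=[0.2822 0.0520; 0.0520 1.1855]
step 2: x^-=[1.0098, 0.0326]  P^-=[0.7276 0.0100; 0.0100 1.4462]  S=[1.1516]  K=[0.6313; -0.0667]  nu=[0.4321]  x^+=[1.2826, 0.0037]  P^+=[0.2686 0.0585; 0.0585 1.4411]
step 3: x^-=[1.4492, -0.0088]  P^-=[0.7101 0.0070; 0.0070 1.7387]  S=[1.1355]  K=[0.6250; -0.0857]  nu=[0.2703]  x^+=[1.6181, -0.0320]  P^+=[0.2666 0.0678; 0.0678 1.7303]
step 4: x^-=[1.8298, -0.0504]  P^-=[0.7070 0.0060; 0.0060 2.0696]  S=[1.1337]  K=[0.6233; -0.1043]  nu=[-0.0428]  x^+=[1.8031, -0.0459]  P^+=[0.2666 0.0796; 0.0796 2.0573]

P_post[0,1] = 0.0796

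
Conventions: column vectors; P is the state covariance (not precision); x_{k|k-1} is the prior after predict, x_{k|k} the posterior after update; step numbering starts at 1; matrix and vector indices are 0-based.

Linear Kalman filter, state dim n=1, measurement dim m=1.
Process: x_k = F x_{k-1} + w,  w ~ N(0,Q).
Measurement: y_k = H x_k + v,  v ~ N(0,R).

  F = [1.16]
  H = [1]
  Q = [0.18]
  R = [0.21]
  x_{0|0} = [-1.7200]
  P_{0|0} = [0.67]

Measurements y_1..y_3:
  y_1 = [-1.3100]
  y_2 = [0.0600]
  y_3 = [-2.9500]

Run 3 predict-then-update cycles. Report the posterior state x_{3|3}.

step 1: x^-=[-1.9952]  P^-=[1.0816]  S=[1.2916]  K=[0.8374]  nu=[0.6852]  x^+=[-1.4214]  P^+=[0.1759]
step 2: x^-=[-1.6488]  P^-=[0.4166]  S=[0.6266]  K=[0.6649]  nu=[1.7088]  x^+=[-0.5127]  P^+=[0.1396]
step 3: x^-=[-0.5947]  P^-=[0.3679]  S=[0.5779]  K=[0.6366]  nu=[-2.3553]  x^+=[-2.0941]  P^+=[0.1337]

x_post = [-2.0941]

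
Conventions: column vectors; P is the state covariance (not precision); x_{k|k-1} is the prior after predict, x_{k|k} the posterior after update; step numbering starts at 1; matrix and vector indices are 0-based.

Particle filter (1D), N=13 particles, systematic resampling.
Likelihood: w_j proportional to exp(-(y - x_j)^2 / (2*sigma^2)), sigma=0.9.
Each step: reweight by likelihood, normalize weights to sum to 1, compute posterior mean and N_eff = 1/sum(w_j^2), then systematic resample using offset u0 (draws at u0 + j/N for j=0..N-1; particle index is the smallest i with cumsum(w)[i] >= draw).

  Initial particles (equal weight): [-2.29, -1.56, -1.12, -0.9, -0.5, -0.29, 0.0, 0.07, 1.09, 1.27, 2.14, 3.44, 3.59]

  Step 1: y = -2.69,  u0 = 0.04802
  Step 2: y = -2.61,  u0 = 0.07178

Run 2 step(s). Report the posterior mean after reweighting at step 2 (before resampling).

step 1: w=[0.4982, 0.2500, 0.1201, 0.0761, 0.0285, 0.0157, 0.0063, 0.0050, 0.0001, 0.0000, 0.0000, 0.0000, 0.0000]  mean=-1.7522  Neff=3.0117  idx=[0, 0, 0, 0, 0, 0, 1, 1, 1, 1, 2, 3, 4]
step 2: w=[0.1153, 0.1153, 0.1153, 0.1153, 0.1153, 0.1153, 0.0622, 0.0622, 0.0622, 0.0622, 0.0312, 0.0202, 0.0079]  mean=-2.0297  Neff=10.3400  idx=[0, 1, 1, 2, 3, 3, 4, 5, 5, 7, 8, 9, 12]

post_mean = -2.0297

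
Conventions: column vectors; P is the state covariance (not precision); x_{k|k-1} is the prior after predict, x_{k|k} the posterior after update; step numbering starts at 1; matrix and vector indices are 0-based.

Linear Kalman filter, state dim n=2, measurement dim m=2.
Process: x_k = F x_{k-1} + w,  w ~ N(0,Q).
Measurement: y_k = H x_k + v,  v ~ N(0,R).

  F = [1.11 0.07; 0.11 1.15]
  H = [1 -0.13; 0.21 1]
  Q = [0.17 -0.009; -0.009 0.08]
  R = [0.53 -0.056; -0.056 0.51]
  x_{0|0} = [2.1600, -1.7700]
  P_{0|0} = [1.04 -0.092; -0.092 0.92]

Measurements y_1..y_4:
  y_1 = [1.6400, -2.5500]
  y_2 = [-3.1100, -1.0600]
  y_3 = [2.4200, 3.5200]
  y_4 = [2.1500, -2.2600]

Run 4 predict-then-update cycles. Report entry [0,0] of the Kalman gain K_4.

K[0,0] = 0.4669

step 1: x^-=[2.2737, -1.7979]  P^-=[1.4416 0.0739; 0.0739 1.2860]  S=[1.9741 0.1514; 0.1514 1.8906]  K=[0.7145 0.1420; -0.1007 0.6965]  nu=[-0.8674, -1.2296]  x^+=[1.4794, -2.5669]  P^+=[0.3650 -0.0442; -0.0442 0.3701]
step 2: x^-=[1.4624, -2.7893]  P^-=[0.6146 0.0085; 0.0085 0.5627]  S=[1.1519 0.0082; 0.0082 1.1034]  K=[0.5317 0.1208; -0.0597 0.5121]  nu=[-4.9350, 1.4221]  x^+=[-0.9900, -1.7662]  P^+=[0.2718 -0.0253; -0.0253 0.2698]
step 3: x^-=[-1.2226, -2.1400]  P^-=[0.5023 0.0135; 0.0135 0.4337]  S=[1.0361 0.0062; 0.0062 0.9715]  K=[0.4824 0.1193; -0.0441 0.4496]  nu=[3.3644, 5.9167]  x^+=[1.1064, 0.3718]  P^+=[0.2466 -0.0179; -0.0179 0.2355]
step 4: x^-=[1.2542, 0.5493]  P^-=[0.4722 0.0170; 0.0170 0.3899]  S=[1.0044 0.0091; 0.0091 0.9279]  K=[0.4669 0.1207; -0.0373 0.4245]  nu=[0.9673, -3.0727]  x^+=[1.3349, -0.7910]  P^+=[0.2388 -0.0147; -0.0147 0.2217]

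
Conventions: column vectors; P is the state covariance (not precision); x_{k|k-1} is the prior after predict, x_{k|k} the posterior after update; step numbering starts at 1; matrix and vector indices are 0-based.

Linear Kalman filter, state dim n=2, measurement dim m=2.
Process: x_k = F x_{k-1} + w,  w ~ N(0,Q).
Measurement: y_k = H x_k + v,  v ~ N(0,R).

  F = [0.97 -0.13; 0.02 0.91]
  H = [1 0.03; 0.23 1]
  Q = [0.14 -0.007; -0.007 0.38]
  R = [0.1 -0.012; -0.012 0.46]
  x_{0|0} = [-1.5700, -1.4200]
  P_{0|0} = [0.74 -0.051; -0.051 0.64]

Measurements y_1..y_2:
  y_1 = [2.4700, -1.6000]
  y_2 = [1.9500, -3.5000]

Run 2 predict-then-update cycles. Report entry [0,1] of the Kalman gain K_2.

step 1: x^-=[-1.3383, -1.3236]  P^-=[0.8599 -0.1132; -0.1132 0.9084]  S=[0.9540 0.0990; 0.0990 1.3618]  K=[0.8982 -0.0032; -0.1586 0.6595]  nu=[3.8480, 0.0314]  x^+=[2.1179, -1.9131]  P^+=[0.0909 -0.0332; -0.0332 0.3129]
step 2: x^-=[2.3031, -1.6986]  P^-=[0.2391 -0.0714; -0.0714 0.6379]  S=[0.3354 -0.0098; -0.0098 1.0777]  K=[0.7063 -0.0088; -0.1391 0.5754]  nu=[-0.3021, -2.3311]  x^+=[2.1103, -2.9979]  P^+=[0.0716 -0.0290; -0.0290 0.2730]

K[0,1] = -0.0088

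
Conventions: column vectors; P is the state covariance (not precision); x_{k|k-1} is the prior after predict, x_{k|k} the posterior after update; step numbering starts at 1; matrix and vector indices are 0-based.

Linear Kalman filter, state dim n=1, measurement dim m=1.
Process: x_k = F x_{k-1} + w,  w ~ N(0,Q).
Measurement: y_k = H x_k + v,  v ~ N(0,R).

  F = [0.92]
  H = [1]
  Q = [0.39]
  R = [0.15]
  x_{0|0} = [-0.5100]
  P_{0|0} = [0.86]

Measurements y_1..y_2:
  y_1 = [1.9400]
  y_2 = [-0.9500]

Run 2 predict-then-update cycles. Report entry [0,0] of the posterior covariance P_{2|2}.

P_post[0,0] = 0.1155

step 1: x^-=[-0.4692]  P^-=[1.1179]  S=[1.2679]  K=[0.8817]  nu=[2.4092]  x^+=[1.6550]  P^+=[0.1323]
step 2: x^-=[1.5226]  P^-=[0.5019]  S=[0.6519]  K=[0.7699]  nu=[-2.4726]  x^+=[-0.3811]  P^+=[0.1155]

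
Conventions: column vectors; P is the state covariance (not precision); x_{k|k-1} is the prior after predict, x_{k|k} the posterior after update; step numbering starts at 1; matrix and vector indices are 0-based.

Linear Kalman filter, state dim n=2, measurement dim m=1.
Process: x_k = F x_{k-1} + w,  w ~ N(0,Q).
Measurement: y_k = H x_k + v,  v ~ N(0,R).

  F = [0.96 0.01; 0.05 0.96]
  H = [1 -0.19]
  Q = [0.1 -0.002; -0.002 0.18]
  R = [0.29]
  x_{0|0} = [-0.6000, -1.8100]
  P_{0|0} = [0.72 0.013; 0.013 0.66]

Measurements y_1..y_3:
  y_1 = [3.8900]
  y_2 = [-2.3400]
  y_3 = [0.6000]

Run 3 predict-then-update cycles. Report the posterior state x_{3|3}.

x_post = [0.0202, -1.5619]

step 1: x^-=[-0.5941, -1.7676]  P^-=[0.7639 0.0509; 0.0509 0.7913]  S=[1.0631]  K=[0.7094; -0.0936]  nu=[4.1483]  x^+=[2.3488, -2.1557]  P^+=[0.2288 0.1214; 0.1214 0.7820]
step 2: x^-=[2.2333, -1.9520]  P^-=[0.3133 0.1285; 0.1285 0.9129]  S=[0.5874]  K=[0.4918; -0.0766]  nu=[-4.9442]  x^+=[-0.1981, -1.5735]  P^+=[0.1712 0.1506; 0.1506 0.9095]
step 3: x^-=[-0.2059, -1.5204]  P^-=[0.2608 0.1538; 0.1538 1.0331]  S=[0.5296]  K=[0.4372; -0.0802]  nu=[0.5170]  x^+=[0.0202, -1.5619]  P^+=[0.1595 0.1724; 0.1724 1.0297]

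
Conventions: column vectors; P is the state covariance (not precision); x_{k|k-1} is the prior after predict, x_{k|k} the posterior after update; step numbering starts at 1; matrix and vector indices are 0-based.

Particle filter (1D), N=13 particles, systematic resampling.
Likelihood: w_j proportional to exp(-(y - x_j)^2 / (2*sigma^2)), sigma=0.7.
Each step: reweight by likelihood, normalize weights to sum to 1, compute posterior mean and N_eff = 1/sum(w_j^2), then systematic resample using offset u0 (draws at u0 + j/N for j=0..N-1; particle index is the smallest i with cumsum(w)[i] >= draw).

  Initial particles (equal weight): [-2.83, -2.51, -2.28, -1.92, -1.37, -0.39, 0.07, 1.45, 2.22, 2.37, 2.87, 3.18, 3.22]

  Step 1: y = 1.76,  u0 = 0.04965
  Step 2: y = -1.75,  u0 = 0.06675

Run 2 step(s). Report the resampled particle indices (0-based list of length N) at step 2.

step 1: w=[0.0000, 0.0000, 0.0000, 0.0000, 0.0000, 0.0030, 0.0182, 0.3037, 0.2699, 0.2291, 0.0953, 0.0428, 0.0380]  mean=2.1147  Neff=4.3429  idx=[7, 7, 7, 7, 8, 8, 8, 8, 9, 9, 9, 10, 12]
step 2: w=[0.2489, 0.2489, 0.2489, 0.2489, 0.0009, 0.0009, 0.0009, 0.0009, 0.0003, 0.0003, 0.0003, 0.0000, 0.0000]  mean=1.4535  Neff=4.0349  idx=[0, 0, 0, 1, 1, 1, 2, 2, 2, 3, 3, 3, 3]

resampled_idx = [0, 0, 0, 1, 1, 1, 2, 2, 2, 3, 3, 3, 3]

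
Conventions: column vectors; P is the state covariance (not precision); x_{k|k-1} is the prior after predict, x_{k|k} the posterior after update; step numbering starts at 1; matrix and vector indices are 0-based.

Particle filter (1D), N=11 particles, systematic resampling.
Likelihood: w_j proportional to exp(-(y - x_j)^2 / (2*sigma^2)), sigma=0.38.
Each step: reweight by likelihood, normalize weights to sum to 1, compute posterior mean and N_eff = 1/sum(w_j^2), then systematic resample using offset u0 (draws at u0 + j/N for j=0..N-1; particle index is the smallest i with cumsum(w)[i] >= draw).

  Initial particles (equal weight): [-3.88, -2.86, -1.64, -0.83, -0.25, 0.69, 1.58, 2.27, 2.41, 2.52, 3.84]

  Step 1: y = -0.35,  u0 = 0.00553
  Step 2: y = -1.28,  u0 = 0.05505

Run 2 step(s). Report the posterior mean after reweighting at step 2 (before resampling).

post_mean = -0.7823

step 1: w=[0.0000, 0.0000, 0.0022, 0.3121, 0.6694, 0.0164, 0.0000, 0.0000, 0.0000, 0.0000, 0.0000]  mean=-0.4186  Neff=1.8324  idx=[3, 3, 3, 3, 4, 4, 4, 4, 4, 4, 4]
step 2: w=[0.2294, 0.2294, 0.2294, 0.2294, 0.0117, 0.0117, 0.0117, 0.0117, 0.0117, 0.0117, 0.0117]  mean=-0.7823  Neff=4.7270  idx=[0, 0, 1, 1, 1, 2, 2, 3, 3, 3, 7]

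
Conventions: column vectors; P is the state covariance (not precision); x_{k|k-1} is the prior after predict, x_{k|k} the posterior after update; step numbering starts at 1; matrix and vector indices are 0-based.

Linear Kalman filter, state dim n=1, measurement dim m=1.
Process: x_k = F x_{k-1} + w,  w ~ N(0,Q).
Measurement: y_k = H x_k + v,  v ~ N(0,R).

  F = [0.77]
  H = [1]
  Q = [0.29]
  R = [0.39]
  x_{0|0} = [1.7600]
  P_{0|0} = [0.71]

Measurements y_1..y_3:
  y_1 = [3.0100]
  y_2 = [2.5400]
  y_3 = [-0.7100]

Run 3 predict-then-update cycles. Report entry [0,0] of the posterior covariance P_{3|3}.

P_post[0,0] = 0.2005

step 1: x^-=[1.3552]  P^-=[0.7110]  S=[1.1010]  K=[0.6458]  nu=[1.6548]  x^+=[2.4238]  P^+=[0.2518]
step 2: x^-=[1.8663]  P^-=[0.4393]  S=[0.8293]  K=[0.5297]  nu=[0.6737]  x^+=[2.2232]  P^+=[0.2066]
step 3: x^-=[1.7119]  P^-=[0.4125]  S=[0.8025]  K=[0.5140]  nu=[-2.4219]  x^+=[0.4670]  P^+=[0.2005]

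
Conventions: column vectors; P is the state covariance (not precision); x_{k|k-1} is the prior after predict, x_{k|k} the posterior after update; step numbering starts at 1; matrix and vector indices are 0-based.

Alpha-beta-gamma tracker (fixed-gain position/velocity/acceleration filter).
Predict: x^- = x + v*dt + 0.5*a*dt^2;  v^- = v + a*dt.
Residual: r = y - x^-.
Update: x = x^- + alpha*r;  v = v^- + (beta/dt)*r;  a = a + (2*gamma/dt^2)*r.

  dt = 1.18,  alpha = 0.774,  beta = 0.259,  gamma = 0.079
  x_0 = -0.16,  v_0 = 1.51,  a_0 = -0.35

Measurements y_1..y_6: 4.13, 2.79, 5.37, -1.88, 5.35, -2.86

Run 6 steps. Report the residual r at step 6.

step 1: x_pred=1.3781  r=2.7519  x^+=3.5081  v^+=1.7010  a^+=-0.0377
step 2: x_pred=5.4890  r=-2.6990  x^+=3.4000  v^+=1.0641  a^+=-0.3440
step 3: x_pred=4.4161  r=0.9539  x^+=5.1544  v^+=0.8675  a^+=-0.2358
step 4: x_pred=6.0140  r=-7.8940  x^+=-0.0960  v^+=-1.1433  a^+=-1.1315
step 5: x_pred=-2.2328  r=7.5828  x^+=3.6363  v^+=-0.8141  a^+=-0.2711
step 6: x_pred=2.4869  r=-5.3469  x^+=-1.6516  v^+=-2.3076  a^+=-0.8778

resid = -5.3469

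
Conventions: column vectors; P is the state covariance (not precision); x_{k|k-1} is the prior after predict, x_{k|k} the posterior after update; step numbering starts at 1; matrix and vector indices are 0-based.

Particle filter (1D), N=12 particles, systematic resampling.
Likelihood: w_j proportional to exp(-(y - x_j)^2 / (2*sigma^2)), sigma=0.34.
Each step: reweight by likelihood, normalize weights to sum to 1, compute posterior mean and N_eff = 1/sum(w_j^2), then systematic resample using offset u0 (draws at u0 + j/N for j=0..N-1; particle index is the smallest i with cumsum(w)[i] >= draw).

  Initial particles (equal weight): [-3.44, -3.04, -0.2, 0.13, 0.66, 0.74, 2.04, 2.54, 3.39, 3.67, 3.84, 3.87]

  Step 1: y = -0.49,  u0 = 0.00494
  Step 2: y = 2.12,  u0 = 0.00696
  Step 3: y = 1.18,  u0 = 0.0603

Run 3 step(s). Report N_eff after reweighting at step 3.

step 1: w=[0.0000, 0.0000, 0.7815, 0.2132, 0.0037, 0.0016, 0.0000, 0.0000, 0.0000, 0.0000, 0.0000, 0.0000]  mean=-0.1249  Neff=1.5240  idx=[2, 2, 2, 2, 2, 2, 2, 2, 2, 2, 3, 3]
step 2: w=[0.0011, 0.0011, 0.0011, 0.0011, 0.0011, 0.0011, 0.0011, 0.0011, 0.0011, 0.0011, 0.4947, 0.4947]  mean=0.1265  Neff=2.0428  idx=[6, 10, 10, 10, 10, 10, 11, 11, 11, 11, 11, 11]
step 3: w=[0.0028, 0.0907, 0.0907, 0.0907, 0.0907, 0.0907, 0.0907, 0.0907, 0.0907, 0.0907, 0.0907, 0.0907]  mean=0.1291  Neff=11.0614  idx=[1, 2, 3, 4, 5, 6, 7, 8, 8, 9, 10, 11]

N_eff = 11.0614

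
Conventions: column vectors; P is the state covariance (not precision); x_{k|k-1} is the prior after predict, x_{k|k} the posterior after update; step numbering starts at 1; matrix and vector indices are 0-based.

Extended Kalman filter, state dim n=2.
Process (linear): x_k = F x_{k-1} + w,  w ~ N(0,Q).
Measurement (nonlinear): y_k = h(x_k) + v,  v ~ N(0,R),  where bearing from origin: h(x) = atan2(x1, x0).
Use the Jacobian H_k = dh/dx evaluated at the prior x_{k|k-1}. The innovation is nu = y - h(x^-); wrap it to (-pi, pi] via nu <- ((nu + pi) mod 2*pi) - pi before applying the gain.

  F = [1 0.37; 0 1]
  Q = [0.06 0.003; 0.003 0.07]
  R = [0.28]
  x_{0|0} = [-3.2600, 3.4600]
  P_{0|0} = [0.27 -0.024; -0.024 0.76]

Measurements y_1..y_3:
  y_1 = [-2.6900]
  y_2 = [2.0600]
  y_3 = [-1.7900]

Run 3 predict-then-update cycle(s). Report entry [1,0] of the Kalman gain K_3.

K[1,0] = -0.5743

step 1: x^-=[-1.9798, 3.4600]  P^-=[0.4163 0.2602; 0.2602 0.8300]  H_jac=[-0.2177 -0.1246]  S=[0.3267]  K=[-0.3766; -0.4899]  nu=[1.5027]  x^+=[-2.5457, 2.7239]  P^+=[0.3699 0.1999; 0.1999 0.7516]
step 2: x^-=[-1.5379, 2.7239]  P^-=[0.6808 0.4810; 0.4810 0.8216]  H_jac=[-0.2784 -0.1572]  S=[0.3951]  K=[-0.6709; -0.6657]  nu=[-0.0248]  x^+=[-1.5213, 2.7404]  P^+=[0.5029 0.3045; 0.3045 0.6465]
step 3: x^-=[-0.5073, 2.7404]  P^-=[0.8768 0.5467; 0.5467 0.7165]  H_jac=[-0.3528 -0.0653]  S=[0.4174]  K=[-0.8267; -0.5743]  nu=[2.7393]  x^+=[-2.7718, 1.1673]  P^+=[0.5915 0.3486; 0.3486 0.5788]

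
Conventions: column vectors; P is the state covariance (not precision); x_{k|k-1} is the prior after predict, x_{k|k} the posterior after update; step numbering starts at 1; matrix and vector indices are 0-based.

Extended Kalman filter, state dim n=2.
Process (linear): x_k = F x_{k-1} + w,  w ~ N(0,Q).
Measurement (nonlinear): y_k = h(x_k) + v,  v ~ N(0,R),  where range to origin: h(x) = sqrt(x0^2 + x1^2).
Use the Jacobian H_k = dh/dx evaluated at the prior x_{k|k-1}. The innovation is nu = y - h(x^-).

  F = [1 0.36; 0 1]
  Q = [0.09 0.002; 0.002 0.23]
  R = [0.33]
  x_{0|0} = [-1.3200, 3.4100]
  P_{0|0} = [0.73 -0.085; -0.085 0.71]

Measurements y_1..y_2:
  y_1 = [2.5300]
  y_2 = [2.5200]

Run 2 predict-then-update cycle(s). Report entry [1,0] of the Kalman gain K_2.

step 1: x^-=[-0.0924, 3.4100]  P^-=[0.8508 0.1726; 0.1726 0.9400]  H_jac=[-0.0271 0.9996]  S=[1.2606]  K=[0.1186; 0.7417]  nu=[-0.8813]  x^+=[-0.1969, 2.7564]  P^+=[0.8331 0.0617; 0.0617 0.2465]
step 2: x^-=[0.7954, 2.7564]  P^-=[0.9995 0.1525; 0.1525 0.4765]  H_jac=[0.2773 0.9608]  S=[0.9280]  K=[0.4565; 0.5389]  nu=[-0.3488]  x^+=[0.6361, 2.5684]  P^+=[0.8061 -0.0758; -0.0758 0.2070]

K[1,0] = 0.5389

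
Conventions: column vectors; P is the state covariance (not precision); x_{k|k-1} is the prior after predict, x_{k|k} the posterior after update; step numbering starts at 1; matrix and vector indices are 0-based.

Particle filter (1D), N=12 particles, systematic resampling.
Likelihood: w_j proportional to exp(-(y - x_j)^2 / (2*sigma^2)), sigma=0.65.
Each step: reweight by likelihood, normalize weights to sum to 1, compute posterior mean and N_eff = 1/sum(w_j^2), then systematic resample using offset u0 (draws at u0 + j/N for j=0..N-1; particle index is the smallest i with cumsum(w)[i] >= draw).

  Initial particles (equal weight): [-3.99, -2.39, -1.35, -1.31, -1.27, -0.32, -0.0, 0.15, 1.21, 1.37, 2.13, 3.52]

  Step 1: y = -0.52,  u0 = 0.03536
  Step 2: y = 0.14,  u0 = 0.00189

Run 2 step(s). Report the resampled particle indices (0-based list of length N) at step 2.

step 1: w=[0.0000, 0.0042, 0.1176, 0.1270, 0.1366, 0.2535, 0.1930, 0.1563, 0.0077, 0.0039, 0.0001, 0.0000]  mean=-0.5518  Neff=5.7243  idx=[2, 2, 3, 4, 4, 5, 5, 5, 6, 6, 7, 7]
step 2: w=[0.0108, 0.0108, 0.0124, 0.0142, 0.0142, 0.1161, 0.1161, 0.1161, 0.1457, 0.1457, 0.1491, 0.1491]  mean=-0.1480  Neff=7.8068  idx=[0, 5, 5, 6, 7, 8, 8, 9, 9, 10, 10, 11]

resampled_idx = [0, 5, 5, 6, 7, 8, 8, 9, 9, 10, 10, 11]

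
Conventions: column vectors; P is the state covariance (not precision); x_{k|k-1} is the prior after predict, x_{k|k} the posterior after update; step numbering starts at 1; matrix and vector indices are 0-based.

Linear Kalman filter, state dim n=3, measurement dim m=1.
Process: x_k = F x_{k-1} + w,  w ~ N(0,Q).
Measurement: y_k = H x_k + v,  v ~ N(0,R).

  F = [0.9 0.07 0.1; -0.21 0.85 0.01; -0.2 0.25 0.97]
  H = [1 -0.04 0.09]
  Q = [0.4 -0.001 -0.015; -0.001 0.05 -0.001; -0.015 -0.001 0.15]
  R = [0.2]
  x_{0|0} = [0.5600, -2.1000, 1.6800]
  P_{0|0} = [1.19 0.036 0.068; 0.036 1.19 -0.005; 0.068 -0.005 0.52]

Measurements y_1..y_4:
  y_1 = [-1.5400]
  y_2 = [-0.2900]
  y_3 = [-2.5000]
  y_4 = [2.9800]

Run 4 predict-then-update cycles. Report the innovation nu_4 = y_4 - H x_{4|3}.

innov = [4.7779]

step 1: x^-=[0.5250, -1.8858, 0.9926]  P^-=[1.3916 -0.1288 -0.0928; -0.1288 0.9491 0.2808; -0.0928 0.2808 0.7288]  S=[1.5906]  K=[0.8729; -0.0890; -0.0242]  nu=[-2.2298]  x^+=[-1.4213, -1.6874, 1.0465]  P^+=[0.1797 -0.0053 -0.0593; -0.0053 0.9365 0.2773; -0.0593 0.2773 0.7279]
step 2: x^-=[-1.2927, -1.1254, 0.8775]  P^-=[0.5500 0.0420 0.0138; 0.0420 0.7415 0.4553; 0.0138 0.4553 1.0586]  S=[0.7556]  K=[0.7273; 0.0706; 0.1202]  nu=[0.8787]  x^+=[-0.6536, -1.0634, 0.9831]  P^+=[0.1503 0.0032 -0.0523; 0.0032 0.7377 0.4489; -0.0523 0.4489 1.0477]
step 3: x^-=[-0.5644, -0.7568, 0.8185]  P^-=[0.5331 0.0571 0.0703; 0.0571 0.5964 0.5535; 0.0703 0.5535 1.4256]  S=[0.7497]  K=[0.7165; 0.1107; 0.2353]  nu=[-2.0396]  x^+=[-2.0257, -0.9826, 0.3385]  P^+=[0.1483 -0.0024 -0.0561; -0.0024 0.5872 0.5340; -0.0561 0.5340 1.3841]
step 4: x^-=[-1.8580, -0.4064, 0.4879]  P^-=[0.5339 0.0519 0.1041; 0.0519 0.4911 0.5972; 0.1041 0.5972 1.7760]  S=[0.7593]  K=[0.7127; 0.1133; 0.3161]  nu=[4.7779]  x^+=[1.5471, 0.1348, 1.9981]  P^+=[0.1482 -0.0094 -0.0670; -0.0094 0.4814 0.5700; -0.0670 0.5700 1.7001]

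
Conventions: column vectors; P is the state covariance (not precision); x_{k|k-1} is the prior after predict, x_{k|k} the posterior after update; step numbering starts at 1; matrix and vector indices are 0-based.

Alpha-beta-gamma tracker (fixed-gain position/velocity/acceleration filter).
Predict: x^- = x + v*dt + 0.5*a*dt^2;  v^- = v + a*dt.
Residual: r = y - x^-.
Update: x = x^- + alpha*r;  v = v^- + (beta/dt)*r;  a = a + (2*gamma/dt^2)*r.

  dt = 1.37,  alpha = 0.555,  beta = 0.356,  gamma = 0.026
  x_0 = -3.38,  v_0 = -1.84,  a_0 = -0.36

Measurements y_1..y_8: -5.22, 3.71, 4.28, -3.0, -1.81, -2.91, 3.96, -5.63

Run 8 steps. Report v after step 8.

v_post = -1.0615

step 1: x_pred=-6.2386  r=1.0186  x^+=-5.6733  v^+=-2.0685  a^+=-0.3318
step 2: x_pred=-8.8185  r=12.5285  x^+=-1.8652  v^+=0.7325  a^+=0.0153
step 3: x_pred=-0.8472  r=5.1272  x^+=1.9984  v^+=2.0859  a^+=0.1574
step 4: x_pred=5.0037  r=-8.0037  x^+=0.5617  v^+=0.2217  a^+=-0.0644
step 5: x_pred=0.8049  r=-2.6149  x^+=-0.6463  v^+=-0.5460  a^+=-0.1368
step 6: x_pred=-1.5228  r=-1.3872  x^+=-2.2927  v^+=-1.0939  a^+=-0.1752
step 7: x_pred=-3.9558  r=7.9158  x^+=0.4375  v^+=0.7229  a^+=0.0441
step 8: x_pred=1.4692  r=-7.0992  x^+=-2.4708  v^+=-1.0615  a^+=-0.1526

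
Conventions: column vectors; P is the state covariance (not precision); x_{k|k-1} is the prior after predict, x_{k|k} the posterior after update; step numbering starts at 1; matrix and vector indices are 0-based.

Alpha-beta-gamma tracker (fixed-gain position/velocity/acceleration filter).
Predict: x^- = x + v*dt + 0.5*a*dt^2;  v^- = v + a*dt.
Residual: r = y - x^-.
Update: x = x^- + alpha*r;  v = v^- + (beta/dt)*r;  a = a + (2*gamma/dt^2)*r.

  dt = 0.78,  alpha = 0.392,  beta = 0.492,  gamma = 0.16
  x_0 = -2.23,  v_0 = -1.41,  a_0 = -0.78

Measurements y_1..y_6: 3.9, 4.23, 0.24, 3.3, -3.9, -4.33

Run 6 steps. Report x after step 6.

x_post = -6.1958

step 1: x_pred=-3.5671  r=7.4671  x^+=-0.6400  v^+=2.6916  a^+=3.1475
step 2: x_pred=2.4169  r=1.8131  x^+=3.1276  v^+=6.2903  a^+=4.1011
step 3: x_pred=9.2816  r=-9.0416  x^+=5.7373  v^+=3.7859  a^+=-0.6545
step 4: x_pred=8.4912  r=-5.1912  x^+=6.4563  v^+=0.0009  a^+=-3.3849
step 5: x_pred=5.4273  r=-9.3273  x^+=1.7710  v^+=-8.5227  a^+=-8.2908
step 6: x_pred=-7.3988  r=3.0688  x^+=-6.1958  v^+=-13.0538  a^+=-6.6767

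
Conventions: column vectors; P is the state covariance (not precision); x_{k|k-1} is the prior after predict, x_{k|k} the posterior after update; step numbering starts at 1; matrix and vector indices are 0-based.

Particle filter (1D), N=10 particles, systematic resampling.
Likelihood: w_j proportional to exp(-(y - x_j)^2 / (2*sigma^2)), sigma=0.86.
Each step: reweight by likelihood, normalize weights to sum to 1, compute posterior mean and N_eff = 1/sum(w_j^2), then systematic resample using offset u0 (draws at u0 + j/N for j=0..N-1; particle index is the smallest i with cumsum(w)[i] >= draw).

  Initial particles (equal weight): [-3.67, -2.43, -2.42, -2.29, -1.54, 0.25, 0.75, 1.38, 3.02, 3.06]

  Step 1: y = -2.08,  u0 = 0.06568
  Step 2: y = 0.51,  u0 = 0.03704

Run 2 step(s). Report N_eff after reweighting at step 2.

step 1: w=[0.0470, 0.2392, 0.2403, 0.2522, 0.2134, 0.0066, 0.0012, 0.0001, 0.0000, 0.0000]  mean=-2.2390  Neff=4.4176  idx=[1, 1, 1, 2, 2, 3, 3, 3, 4, 4]
step 2: w=[0.0198, 0.0198, 0.0198, 0.0206, 0.0206, 0.0341, 0.0341, 0.0341, 0.3986, 0.3986]  mean=-1.7058  Neff=3.0937  idx=[1, 6, 8, 8, 8, 8, 9, 9, 9, 9]

N_eff = 3.0937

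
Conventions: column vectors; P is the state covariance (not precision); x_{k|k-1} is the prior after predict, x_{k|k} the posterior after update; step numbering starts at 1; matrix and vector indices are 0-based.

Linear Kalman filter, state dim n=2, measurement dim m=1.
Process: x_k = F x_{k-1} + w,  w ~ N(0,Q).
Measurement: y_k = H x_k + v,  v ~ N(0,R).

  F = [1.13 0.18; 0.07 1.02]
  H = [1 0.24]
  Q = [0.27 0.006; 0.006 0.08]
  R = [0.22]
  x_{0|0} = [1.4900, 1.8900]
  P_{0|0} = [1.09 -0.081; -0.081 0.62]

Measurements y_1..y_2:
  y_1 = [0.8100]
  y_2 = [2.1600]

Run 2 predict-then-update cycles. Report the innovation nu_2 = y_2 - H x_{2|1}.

innov = [0.7454]

step 1: x^-=[2.0239, 2.0321]  P^-=[1.6490 0.1117; 0.1117 0.7188]  S=[1.9640]  K=[0.8533; 0.1447]  nu=[-1.7016]  x^+=[0.5720, 1.7859]  P^+=[0.2191 -0.1308; -0.1308 0.6777]
step 2: x^-=[0.9678, 1.8616]  P^-=[0.5185 -0.0047; -0.0047 0.7675]  S=[0.7805]  K=[0.6629; 0.2300]  nu=[0.7454]  x^+=[1.4620, 2.0331]  P^+=[0.1755 -0.1237; -0.1237 0.7262]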